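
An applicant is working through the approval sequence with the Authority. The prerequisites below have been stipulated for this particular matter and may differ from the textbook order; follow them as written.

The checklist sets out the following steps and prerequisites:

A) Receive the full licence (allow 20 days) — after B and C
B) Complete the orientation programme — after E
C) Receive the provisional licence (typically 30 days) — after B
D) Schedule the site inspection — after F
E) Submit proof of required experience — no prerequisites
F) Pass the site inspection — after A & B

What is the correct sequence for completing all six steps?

E is the only step with nothing outstanding, so it goes first.
B needed E, now all done → B.
C needed B, now all done → C.
A needed B and C, now all done → A.
F needed A and B, now all done → F.
D is the only step now ready → D.

E → B → C → A → F → D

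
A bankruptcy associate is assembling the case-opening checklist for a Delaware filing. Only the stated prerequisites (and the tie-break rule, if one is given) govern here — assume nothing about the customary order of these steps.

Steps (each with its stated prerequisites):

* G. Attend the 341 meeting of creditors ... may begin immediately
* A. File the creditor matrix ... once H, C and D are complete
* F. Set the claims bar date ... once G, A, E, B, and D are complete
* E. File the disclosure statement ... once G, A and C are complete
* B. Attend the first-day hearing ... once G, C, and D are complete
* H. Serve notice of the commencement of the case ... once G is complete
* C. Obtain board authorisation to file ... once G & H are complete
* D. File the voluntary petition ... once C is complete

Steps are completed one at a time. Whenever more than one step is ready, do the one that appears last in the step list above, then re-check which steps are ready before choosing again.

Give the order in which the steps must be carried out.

G, H, C, D, B, A, E, F

Only G has no prerequisites, so it is first.
H is the only step now ready → H.
That leaves C as the only ready step → C.
D needed C, now all done → D.
Ready: B and A. B is listed later → B.
That leaves A as the only ready step → A.
E needed C, A and G, now all done → E.
That leaves F as the only ready step → F.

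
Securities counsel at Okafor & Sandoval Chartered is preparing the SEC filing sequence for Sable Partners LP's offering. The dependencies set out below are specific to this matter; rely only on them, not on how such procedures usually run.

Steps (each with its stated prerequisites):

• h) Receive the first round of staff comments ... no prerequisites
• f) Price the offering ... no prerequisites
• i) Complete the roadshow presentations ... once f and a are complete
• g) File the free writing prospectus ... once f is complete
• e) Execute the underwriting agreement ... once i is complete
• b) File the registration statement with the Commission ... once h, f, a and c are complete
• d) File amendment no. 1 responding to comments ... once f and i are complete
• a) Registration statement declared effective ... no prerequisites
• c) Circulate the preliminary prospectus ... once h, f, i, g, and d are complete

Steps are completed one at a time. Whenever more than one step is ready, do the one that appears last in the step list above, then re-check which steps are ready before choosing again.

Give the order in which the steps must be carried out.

a → f → g → i → d → e → h → c → b

a, f and h have no prerequisites; a is listed later, so a is first.
f and h are both available; f is listed later → f.
g and i now also ready, so the ready set is {g, i, h}; g is listed later → g.
Now i and h have their prerequisites met. i is listed later, so i next.
d and e now also ready, so the ready set is {d, e, h}; d is listed later → d.
e and h are both available; e is listed later → e.
h is the only step now ready → h.
That leaves c as the only ready step → c.
That leaves b as the only ready step → b.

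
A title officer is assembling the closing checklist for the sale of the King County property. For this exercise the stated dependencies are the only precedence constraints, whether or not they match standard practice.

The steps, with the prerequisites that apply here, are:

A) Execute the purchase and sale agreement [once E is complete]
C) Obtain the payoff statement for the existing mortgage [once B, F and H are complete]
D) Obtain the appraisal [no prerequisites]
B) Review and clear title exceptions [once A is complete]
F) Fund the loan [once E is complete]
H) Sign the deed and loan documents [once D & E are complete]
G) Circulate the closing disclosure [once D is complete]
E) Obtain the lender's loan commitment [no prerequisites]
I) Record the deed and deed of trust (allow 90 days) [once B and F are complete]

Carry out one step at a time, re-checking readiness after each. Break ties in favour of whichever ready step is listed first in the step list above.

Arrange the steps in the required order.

Nothing is required for D and E. D is listed earlier → D first.
Ready: G and E. G is listed earlier → G.
Next only E has its prerequisites met → E.
Ready: A, F and H. A is listed earlier → A.
Ready: B, F and H. B is listed earlier → B.
Ready: F and H. F is listed earlier → F.
I now also ready, so the ready set is {H, I}; H is listed earlier → H.
Ready: C and I. C is listed earlier → C.
I is the only step now ready → I.

D, G, E, A, B, F, H, C, I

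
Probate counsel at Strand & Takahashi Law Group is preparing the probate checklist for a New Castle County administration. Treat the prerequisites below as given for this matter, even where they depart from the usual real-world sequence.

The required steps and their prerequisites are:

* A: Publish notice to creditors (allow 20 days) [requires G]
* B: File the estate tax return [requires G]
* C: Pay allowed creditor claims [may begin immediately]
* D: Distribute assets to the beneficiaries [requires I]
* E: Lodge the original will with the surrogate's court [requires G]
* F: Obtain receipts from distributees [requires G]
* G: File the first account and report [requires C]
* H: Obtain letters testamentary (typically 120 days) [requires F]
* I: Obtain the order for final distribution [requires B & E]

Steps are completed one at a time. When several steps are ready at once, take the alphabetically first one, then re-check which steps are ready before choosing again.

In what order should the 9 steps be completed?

C → G → A → B → E → F → H → I → D

C has no prerequisites → C first.
G needed C, now all done → G.
Now A, B, E and F have their prerequisites met. A has the earlier label, so A next.
Ready: B, E and F. B has the earlier label → B.
Now E and F have their prerequisites met. E has the earlier label, so E next.
I now also ready, so the ready set is {F, I}; F has the earlier label → F.
H now also ready, so the ready set is {H, I}; H has the earlier label → H.
Next only I has its prerequisites met → I.
D needed I, now all done → D.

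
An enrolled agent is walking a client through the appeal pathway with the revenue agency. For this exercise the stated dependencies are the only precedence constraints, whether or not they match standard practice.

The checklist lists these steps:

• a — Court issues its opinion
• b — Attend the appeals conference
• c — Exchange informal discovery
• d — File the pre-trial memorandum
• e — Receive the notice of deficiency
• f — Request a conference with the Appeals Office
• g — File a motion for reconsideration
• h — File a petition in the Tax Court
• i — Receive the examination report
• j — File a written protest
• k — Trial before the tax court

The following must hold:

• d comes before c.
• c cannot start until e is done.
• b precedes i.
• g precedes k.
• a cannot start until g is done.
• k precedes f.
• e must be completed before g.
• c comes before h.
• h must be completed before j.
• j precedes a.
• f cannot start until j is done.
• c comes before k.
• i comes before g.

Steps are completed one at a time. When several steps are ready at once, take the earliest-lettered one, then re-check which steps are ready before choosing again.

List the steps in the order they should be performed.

Nothing is required for b, d and e. b has the earlier label → b first.
i now also ready, so the ready set is {d, e, i}; d has the earlier label → d.
Ready: e and i. e has the earlier label → e.
c now also ready, so the ready set is {c, i}; c has the earlier label → c.
h and i are both available; h has the earlier label → h.
j now also ready, so the ready set is {i, j}; i has the earlier label → i.
g now also ready, so the ready set is {g, j}; g has the earlier label → g.
k now also ready, so the ready set is {j, k}; j has the earlier label → j.
Ready: a and k. a has the earlier label → a.
Next only k has its prerequisites met → k.
That leaves f as the only ready step → f.

b d e c h i g j a k f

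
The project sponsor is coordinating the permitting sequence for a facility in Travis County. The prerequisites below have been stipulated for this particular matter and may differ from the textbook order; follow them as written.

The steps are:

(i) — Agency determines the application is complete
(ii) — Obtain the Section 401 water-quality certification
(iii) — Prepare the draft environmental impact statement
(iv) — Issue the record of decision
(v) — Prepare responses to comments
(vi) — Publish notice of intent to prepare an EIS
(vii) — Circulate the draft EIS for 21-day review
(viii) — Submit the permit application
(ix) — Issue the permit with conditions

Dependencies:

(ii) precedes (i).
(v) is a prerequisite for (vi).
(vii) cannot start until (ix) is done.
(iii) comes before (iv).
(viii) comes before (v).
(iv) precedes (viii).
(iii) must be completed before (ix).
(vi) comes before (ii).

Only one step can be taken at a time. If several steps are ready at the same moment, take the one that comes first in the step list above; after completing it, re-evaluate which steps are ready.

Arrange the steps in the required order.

(iii) → (iv) → (viii) → (v) → (vi) → (ii) → (i) → (ix) → (vii)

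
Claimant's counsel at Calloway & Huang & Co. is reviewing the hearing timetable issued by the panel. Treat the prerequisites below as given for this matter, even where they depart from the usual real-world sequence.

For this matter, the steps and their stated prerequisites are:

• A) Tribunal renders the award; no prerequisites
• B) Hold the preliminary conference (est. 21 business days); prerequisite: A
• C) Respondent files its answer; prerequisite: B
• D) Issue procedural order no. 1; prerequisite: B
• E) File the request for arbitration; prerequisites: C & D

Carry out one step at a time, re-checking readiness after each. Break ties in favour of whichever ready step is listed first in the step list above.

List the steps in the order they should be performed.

A → B → C → D → E

Only A has no prerequisites, so it is first.
Next only B has its prerequisites met → B.
Ready: C and D. C is listed earlier → C.
That leaves D as the only ready step → D.
E needed C and D, now all done → E.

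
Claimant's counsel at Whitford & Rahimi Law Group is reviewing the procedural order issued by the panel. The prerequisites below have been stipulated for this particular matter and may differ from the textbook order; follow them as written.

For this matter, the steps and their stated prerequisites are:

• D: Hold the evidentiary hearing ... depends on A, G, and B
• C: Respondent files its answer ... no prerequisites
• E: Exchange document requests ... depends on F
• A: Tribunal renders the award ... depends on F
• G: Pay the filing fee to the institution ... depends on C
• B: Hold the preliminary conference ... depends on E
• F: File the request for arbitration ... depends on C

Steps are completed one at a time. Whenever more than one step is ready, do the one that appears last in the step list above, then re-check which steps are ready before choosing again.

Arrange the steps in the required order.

C has no prerequisites → C first.
F and G are both available; F is listed later → F.
Now G, A and E have their prerequisites met. G is listed later, so G next.
Ready: A and E. A is listed later → A.
Next only E has its prerequisites met → E.
B is the only step now ready → B.
D is the only step now ready → D.

C → F → G → A → E → B → D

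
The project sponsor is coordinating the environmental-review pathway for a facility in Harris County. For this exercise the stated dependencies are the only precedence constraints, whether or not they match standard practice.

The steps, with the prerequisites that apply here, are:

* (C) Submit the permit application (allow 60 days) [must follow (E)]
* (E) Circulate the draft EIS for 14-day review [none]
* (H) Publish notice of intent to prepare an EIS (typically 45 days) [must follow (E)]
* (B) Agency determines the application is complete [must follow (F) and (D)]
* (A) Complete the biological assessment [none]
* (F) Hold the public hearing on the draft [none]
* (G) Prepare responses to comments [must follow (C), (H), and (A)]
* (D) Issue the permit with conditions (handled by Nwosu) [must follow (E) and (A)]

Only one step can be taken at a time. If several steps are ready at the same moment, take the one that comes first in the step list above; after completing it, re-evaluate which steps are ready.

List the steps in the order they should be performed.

(E), (A) and (F) have no prerequisites; (E) is listed earlier, so (E) is first.
(C), (H), (A) and (F) are all available; (C) is listed earlier → (C).
Now (H), (A) and (F) have their prerequisites met. (H) is listed earlier, so (H) next.
Now (A) and (F) have their prerequisites met. (A) is listed earlier, so (A) next.
Ready: (F), (G) and (D). (F) is listed earlier → (F).
(G) and (D) are both available; (G) is listed earlier → (G).
(D) is the only step now ready → (D).
Next only (B) has its prerequisites met → (B).

(E) (C) (H) (A) (F) (G) (D) (B)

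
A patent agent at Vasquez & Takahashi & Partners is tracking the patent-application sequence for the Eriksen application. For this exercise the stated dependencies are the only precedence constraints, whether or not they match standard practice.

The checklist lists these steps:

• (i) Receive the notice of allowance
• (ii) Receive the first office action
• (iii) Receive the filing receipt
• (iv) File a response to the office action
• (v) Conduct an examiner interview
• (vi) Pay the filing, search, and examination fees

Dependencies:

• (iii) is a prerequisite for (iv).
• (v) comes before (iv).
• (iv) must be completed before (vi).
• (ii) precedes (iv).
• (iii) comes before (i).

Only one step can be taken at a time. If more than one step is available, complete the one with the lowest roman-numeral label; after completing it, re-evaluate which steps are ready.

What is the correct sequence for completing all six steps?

(ii) → (iii) → (i) → (v) → (iv) → (vi)

(ii), (iii) and (v) have no prerequisites; (ii) has the earlier label, so (ii) is first.
Ready: (iii) and (v). (iii) has the earlier label → (iii).
(i) now also ready, so the ready set is {(i), (v)}; (i) has the earlier label → (i).
(v) is the only step now ready → (v).
(iv) needed (ii), (iii) and (v), now all done → (iv).
(vi) needed (iv), now all done → (vi).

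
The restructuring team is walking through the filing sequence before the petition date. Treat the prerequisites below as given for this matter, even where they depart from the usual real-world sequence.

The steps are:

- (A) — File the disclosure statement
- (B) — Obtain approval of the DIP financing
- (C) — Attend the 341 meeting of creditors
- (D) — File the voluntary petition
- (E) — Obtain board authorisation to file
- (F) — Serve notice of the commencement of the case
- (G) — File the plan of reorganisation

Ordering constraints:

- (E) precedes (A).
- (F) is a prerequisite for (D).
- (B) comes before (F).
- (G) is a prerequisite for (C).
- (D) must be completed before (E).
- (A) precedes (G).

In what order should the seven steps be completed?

(B) (F) (D) (E) (A) (G) (C)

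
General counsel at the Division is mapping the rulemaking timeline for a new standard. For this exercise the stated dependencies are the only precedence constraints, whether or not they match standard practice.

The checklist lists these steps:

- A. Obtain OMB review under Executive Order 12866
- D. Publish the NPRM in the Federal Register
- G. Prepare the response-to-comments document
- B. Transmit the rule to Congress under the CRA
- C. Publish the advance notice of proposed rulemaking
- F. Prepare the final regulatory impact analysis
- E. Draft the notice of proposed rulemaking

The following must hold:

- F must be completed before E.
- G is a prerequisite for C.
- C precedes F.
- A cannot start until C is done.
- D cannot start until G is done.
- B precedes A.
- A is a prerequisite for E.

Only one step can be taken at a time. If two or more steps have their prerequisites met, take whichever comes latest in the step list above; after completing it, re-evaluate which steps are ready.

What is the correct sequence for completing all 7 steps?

Nothing is required for B and G. B is listed later → B first.
That leaves G as the only ready step → G.
Ready: C and D. C is listed later → C.
F, D and A are all available; F is listed later → F.
Ready: D and A. D is listed later → D.
That leaves A as the only ready step → A.
That leaves E as the only ready step → E.

B, G, C, F, D, A, E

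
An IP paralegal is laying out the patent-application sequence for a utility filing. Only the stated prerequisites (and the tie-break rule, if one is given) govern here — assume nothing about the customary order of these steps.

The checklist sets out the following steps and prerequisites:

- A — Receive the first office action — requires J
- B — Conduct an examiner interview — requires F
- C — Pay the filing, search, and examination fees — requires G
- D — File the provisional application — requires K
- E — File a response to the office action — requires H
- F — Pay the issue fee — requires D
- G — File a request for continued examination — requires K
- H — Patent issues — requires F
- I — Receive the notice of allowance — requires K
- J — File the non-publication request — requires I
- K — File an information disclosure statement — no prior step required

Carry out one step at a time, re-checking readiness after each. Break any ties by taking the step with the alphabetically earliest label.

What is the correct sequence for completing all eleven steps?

Only K has no prerequisites, so it is first.
Ready: D, G and I. D has the earlier label → D.
Now F, G and I have their prerequisites met. F has the earlier label, so F next.
B and H now also ready, so the ready set is {B, G, H, I}; B has the earlier label → B.
Now G, H and I have their prerequisites met. G has the earlier label, so G next.
C, H and I are all available; C has the earlier label → C.
Now H and I have their prerequisites met. H has the earlier label, so H next.
Now E and I have their prerequisites met. E has the earlier label, so E next.
I needed K, now all done → I.
That leaves J as the only ready step → J.
Next only A has its prerequisites met → A.

K, D, F, B, G, C, H, E, I, J, A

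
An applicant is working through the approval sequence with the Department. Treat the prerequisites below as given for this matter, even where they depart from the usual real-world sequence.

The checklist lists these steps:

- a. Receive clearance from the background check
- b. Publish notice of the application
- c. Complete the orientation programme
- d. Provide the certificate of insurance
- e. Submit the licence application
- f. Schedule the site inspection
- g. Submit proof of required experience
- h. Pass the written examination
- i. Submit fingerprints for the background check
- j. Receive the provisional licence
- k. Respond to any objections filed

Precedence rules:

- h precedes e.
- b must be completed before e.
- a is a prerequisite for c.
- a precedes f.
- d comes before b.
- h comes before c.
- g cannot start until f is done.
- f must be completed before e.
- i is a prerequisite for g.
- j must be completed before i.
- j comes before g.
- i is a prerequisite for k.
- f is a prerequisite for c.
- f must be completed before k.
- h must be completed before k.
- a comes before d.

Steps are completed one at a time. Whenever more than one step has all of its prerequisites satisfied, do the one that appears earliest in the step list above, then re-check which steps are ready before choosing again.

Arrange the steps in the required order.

Nothing is required for a, h and j. a is listed earlier → a first.
Now d, f, h and j have their prerequisites met. d is listed earlier, so d next.
Now b, f, h and j have their prerequisites met. b is listed earlier, so b next.
f, h and j are all available; f is listed earlier → f.
Ready: h and j. h is listed earlier → h.
c and e now also ready, so the ready set is {c, e, j}; c is listed earlier → c.
e and j are both available; e is listed earlier → e.
j is the only step now ready → j.
Next only i has its prerequisites met → i.
g and k are both available; g is listed earlier → g.
k needed f, h and i, now all done → k.

a → d → b → f → h → c → e → j → i → g → k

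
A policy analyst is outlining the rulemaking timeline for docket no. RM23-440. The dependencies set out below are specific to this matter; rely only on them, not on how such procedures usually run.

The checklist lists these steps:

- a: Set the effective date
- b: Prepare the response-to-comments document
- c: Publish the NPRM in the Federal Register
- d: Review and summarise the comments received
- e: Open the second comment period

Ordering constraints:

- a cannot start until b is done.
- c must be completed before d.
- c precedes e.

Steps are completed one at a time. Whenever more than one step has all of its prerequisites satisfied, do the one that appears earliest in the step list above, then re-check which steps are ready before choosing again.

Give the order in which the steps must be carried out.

b, a, c, d, e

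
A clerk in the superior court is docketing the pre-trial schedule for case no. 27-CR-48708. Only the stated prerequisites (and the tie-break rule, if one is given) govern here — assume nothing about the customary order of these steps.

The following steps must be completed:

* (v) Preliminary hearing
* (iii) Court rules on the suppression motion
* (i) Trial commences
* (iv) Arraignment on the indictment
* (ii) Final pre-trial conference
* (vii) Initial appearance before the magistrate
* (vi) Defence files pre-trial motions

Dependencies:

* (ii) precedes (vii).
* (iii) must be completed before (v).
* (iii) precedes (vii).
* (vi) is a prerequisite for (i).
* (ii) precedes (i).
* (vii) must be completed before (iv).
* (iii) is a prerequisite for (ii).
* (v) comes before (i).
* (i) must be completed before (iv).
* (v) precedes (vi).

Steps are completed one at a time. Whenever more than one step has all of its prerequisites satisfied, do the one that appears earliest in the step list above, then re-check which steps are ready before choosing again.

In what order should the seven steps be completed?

(iii) has no prerequisites → (iii) first.
(v) and (ii) are both available; (v) is listed earlier → (v).
(ii) and (vi) are both available; (ii) is listed earlier → (ii).
Ready: (vii) and (vi). (vii) is listed earlier → (vii).
(vi) needed (v), now all done → (vi).
(i) needed (v), (ii) and (vi), now all done → (i).
(iv) is the only step now ready → (iv).

(iii), (v), (ii), (vii), (vi), (i), (iv)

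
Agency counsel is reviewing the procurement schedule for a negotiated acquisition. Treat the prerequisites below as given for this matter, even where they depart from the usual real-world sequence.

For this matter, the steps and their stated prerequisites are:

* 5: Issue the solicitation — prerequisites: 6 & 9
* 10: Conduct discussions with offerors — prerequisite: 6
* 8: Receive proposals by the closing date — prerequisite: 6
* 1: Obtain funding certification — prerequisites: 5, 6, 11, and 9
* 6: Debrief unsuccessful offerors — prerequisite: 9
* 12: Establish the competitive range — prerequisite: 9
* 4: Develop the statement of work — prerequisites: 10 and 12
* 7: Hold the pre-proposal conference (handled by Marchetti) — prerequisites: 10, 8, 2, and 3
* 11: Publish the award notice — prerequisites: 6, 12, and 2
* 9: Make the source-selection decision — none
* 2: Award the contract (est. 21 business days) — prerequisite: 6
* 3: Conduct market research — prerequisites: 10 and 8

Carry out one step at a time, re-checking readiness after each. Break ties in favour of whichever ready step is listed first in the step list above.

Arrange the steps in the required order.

Only 9 has no prerequisites, so it is first.
6 and 12 are both available; 6 is listed earlier → 6.
5, 10, 8, 12 and 2 are all available; 5 is listed earlier → 5.
Now 10, 8, 12 and 2 have their prerequisites met. 10 is listed earlier, so 10 next.
8, 12 and 2 are all available; 8 is listed earlier → 8.
3 now also ready, so the ready set is {12, 2, 3}; 12 is listed earlier → 12.
Ready: 4, 2 and 3. 4 is listed earlier → 4.
2 and 3 are both available; 2 is listed earlier → 2.
11 now also ready, so the ready set is {11, 3}; 11 is listed earlier → 11.
1 now also ready, so the ready set is {1, 3}; 1 is listed earlier → 1.
3 needed 10 and 8, now all done → 3.
Next only 7 has its prerequisites met → 7.

9, 6, 5, 10, 8, 12, 4, 2, 11, 1, 3, 7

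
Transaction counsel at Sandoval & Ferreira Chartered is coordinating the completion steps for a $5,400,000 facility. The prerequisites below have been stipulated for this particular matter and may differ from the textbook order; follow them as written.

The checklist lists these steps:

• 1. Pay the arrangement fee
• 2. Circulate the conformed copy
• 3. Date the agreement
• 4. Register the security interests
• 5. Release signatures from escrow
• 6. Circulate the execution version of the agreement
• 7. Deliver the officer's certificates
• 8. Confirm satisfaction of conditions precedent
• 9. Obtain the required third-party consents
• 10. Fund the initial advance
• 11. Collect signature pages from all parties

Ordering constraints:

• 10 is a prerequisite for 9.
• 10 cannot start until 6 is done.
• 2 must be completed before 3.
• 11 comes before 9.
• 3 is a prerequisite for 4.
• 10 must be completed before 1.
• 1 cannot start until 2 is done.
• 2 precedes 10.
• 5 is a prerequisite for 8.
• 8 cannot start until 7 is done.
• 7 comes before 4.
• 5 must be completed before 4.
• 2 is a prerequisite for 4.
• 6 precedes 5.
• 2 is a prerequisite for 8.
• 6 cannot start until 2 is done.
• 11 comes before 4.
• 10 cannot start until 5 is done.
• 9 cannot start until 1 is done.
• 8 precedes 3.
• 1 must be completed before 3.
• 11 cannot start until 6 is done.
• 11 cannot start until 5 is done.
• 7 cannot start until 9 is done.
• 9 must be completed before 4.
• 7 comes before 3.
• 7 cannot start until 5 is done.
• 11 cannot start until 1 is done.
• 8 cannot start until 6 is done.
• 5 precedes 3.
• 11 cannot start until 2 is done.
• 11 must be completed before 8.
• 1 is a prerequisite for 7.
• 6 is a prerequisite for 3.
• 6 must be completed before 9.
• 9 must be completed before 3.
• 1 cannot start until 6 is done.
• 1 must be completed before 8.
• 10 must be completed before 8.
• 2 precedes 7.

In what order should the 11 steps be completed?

2 6 5 10 1 11 9 7 8 3 4

2 is the only step with nothing outstanding, so it goes first.
That leaves 6 as the only ready step → 6.
5 is the only step now ready → 5.
10 needed 2, 5 and 6, now all done → 10.
1 is the only step now ready → 1.
Next only 11 has its prerequisites met → 11.
Next only 9 has its prerequisites met → 9.
7 needed 1, 2, 5 and 9, now all done → 7.
8 needed 1, 2, 5, 6, 7, 10 and 11, now all done → 8.
3 is the only step now ready → 3.
That leaves 4 as the only ready step → 4.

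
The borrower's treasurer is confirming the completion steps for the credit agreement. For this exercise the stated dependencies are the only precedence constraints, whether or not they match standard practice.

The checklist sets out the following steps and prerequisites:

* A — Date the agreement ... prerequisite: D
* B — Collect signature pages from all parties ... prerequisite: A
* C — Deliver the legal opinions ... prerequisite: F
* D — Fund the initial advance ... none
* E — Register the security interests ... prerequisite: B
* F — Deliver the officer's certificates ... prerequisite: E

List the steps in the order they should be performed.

D has no prerequisites → D first.
A needed D, now all done → A.
B is the only step now ready → B.
Next only E has its prerequisites met → E.
Next only F has its prerequisites met → F.
C needed F, now all done → C.

D, A, B, E, F, C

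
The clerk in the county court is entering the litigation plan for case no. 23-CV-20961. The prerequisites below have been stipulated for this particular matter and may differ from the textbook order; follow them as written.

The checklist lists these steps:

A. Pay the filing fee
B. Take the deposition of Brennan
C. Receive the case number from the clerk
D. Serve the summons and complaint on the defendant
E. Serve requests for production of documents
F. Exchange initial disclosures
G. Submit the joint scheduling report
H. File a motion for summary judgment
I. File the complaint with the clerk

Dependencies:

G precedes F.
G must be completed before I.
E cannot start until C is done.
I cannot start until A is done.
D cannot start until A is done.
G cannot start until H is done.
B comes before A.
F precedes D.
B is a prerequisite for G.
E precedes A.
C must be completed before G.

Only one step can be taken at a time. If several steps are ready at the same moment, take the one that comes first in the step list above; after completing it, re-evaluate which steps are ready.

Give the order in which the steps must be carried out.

B, C and H have no prerequisites; B is listed earlier, so B is first.
C and H are both available; C is listed earlier → C.
E now also ready, so the ready set is {E, H}; E is listed earlier → E.
Ready: A and H. A is listed earlier → A.
H is the only step now ready → H.
That leaves G as the only ready step → G.
Ready: F and I. F is listed earlier → F.
Now D and I have their prerequisites met. D is listed earlier, so D next.
Next only I has its prerequisites met → I.

B C E A H G F D I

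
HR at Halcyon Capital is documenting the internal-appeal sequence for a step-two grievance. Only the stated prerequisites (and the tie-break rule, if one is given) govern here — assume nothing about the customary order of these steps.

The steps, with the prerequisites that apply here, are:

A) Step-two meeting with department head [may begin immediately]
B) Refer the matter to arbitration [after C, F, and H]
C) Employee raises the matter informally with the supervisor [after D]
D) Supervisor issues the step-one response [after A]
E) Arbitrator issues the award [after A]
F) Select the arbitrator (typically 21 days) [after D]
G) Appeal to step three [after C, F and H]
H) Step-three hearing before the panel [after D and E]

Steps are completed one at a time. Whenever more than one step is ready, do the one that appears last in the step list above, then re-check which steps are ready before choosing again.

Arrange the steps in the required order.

A has no prerequisites → A first.
E and D are both available; E is listed later → E.
D is the only step now ready → D.
H, F and C are all available; H is listed later → H.
Now F and C have their prerequisites met. F is listed later, so F next.
That leaves C as the only ready step → C.
G and B are both available; G is listed later → G.
B is the only step now ready → B.

A, E, D, H, F, C, G, B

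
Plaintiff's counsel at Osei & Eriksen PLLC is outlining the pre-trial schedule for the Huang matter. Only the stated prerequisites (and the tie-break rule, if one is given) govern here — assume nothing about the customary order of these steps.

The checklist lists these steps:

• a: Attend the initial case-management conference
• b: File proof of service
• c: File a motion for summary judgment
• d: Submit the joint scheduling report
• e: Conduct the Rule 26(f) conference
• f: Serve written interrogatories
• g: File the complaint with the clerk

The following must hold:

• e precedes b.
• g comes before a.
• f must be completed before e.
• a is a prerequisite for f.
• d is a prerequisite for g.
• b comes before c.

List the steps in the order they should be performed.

d g a f e b c

Only d has no prerequisites, so it is first.
g needed d, now all done → g.
a is the only step now ready → a.
f needed a, now all done → f.
Next only e has its prerequisites met → e.
b is the only step now ready → b.
c is the only step now ready → c.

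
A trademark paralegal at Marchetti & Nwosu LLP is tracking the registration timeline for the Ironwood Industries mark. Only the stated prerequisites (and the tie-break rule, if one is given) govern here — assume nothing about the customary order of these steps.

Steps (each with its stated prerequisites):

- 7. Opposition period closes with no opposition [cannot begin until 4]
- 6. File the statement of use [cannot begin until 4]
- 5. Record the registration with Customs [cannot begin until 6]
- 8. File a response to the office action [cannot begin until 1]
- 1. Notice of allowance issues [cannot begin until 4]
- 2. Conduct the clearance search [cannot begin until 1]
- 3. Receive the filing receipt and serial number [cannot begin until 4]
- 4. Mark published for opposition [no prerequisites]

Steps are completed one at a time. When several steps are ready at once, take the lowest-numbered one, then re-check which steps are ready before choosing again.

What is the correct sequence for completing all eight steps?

4, 1, 2, 3, 6, 5, 7, 8

4 is the only step with nothing outstanding, so it goes first.
Now 1, 3, 6 and 7 have their prerequisites met. 1 has the earlier label, so 1 next.
2 and 8 now also ready, so the ready set is {2, 3, 6, 7, 8}; 2 has the earlier label → 2.
Ready: 3, 6, 7 and 8. 3 has the earlier label → 3.
6, 7 and 8 are all available; 6 has the earlier label → 6.
5, 7 and 8 are all available; 5 has the earlier label → 5.
Now 7 and 8 have their prerequisites met. 7 has the earlier label, so 7 next.
That leaves 8 as the only ready step → 8.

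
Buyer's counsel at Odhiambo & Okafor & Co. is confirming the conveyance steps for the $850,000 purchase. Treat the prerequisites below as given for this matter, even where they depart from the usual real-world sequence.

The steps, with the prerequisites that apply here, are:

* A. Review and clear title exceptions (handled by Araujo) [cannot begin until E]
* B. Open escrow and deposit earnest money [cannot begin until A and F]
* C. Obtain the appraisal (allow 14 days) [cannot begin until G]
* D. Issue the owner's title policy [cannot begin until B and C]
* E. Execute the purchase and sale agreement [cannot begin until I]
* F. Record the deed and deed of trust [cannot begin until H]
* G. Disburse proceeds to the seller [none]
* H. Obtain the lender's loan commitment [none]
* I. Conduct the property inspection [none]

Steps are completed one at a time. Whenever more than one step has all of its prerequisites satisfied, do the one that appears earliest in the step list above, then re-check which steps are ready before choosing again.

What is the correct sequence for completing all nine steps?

G → C → H → F → I → E → A → B → D

Nothing is required for G, H and I. G is listed earlier → G first.
C now also ready, so the ready set is {C, H, I}; C is listed earlier → C.
Now H and I have their prerequisites met. H is listed earlier, so H next.
F now also ready, so the ready set is {F, I}; F is listed earlier → F.
That leaves I as the only ready step → I.
E is the only step now ready → E.
Next only A has its prerequisites met → A.
B is the only step now ready → B.
D needed B and C, now all done → D.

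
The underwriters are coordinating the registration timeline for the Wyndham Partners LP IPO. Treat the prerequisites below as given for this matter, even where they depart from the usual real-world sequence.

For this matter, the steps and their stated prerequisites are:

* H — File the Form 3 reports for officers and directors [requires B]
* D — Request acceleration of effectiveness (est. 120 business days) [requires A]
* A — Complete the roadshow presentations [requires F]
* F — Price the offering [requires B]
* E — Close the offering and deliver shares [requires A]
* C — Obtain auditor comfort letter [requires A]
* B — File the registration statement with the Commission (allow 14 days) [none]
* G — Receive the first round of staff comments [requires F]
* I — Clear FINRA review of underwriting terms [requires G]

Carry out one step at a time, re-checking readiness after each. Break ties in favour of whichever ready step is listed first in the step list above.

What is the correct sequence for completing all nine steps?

B → H → F → A → D → E → C → G → I

B is the only step with nothing outstanding, so it goes first.
H and F are both available; H is listed earlier → H.
F is the only step now ready → F.
Ready: A and G. A is listed earlier → A.
Now D, E, C and G have their prerequisites met. D is listed earlier, so D next.
Now E, C and G have their prerequisites met. E is listed earlier, so E next.
Now C and G have their prerequisites met. C is listed earlier, so C next.
That leaves G as the only ready step → G.
I is the only step now ready → I.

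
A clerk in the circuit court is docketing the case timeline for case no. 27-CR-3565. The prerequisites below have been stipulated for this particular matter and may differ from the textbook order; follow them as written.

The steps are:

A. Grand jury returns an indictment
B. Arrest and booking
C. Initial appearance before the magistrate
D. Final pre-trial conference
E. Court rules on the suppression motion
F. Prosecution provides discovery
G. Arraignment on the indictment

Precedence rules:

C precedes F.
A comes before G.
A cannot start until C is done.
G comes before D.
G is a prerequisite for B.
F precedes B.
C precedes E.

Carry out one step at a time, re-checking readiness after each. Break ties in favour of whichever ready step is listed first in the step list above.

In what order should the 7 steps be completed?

C A E F G B D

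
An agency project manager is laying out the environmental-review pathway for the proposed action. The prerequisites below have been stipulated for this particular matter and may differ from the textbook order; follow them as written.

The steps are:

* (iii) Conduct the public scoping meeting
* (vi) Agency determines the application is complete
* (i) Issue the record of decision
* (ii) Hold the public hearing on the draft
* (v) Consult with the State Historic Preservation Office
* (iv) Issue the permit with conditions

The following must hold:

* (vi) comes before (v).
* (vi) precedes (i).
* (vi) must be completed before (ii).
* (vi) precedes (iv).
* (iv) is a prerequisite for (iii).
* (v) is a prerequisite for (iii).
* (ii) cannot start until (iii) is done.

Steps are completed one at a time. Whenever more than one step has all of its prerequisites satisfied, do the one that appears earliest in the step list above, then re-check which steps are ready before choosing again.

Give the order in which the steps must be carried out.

(vi), (i), (v), (iv), (iii), (ii)

(vi) has no prerequisites → (vi) first.
Ready: (i), (v) and (iv). (i) is listed earlier → (i).
Now (v) and (iv) have their prerequisites met. (v) is listed earlier, so (v) next.
(iv) needed (vi), now all done → (iv).
(iii) is the only step now ready → (iii).
That leaves (ii) as the only ready step → (ii).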